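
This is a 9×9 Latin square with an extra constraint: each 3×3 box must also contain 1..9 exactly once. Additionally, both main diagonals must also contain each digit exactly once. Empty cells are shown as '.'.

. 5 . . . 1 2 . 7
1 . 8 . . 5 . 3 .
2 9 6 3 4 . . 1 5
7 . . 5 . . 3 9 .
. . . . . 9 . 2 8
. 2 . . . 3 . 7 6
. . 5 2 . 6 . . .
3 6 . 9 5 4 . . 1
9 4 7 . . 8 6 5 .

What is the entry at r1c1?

r1c1 = 4: row 1 has {1,2,5,7}; col 1 has {1,2,3,7,9}; box has {1,2,5,6,8,9}; main diagonal has {3,5,6} → only 4 remains.

4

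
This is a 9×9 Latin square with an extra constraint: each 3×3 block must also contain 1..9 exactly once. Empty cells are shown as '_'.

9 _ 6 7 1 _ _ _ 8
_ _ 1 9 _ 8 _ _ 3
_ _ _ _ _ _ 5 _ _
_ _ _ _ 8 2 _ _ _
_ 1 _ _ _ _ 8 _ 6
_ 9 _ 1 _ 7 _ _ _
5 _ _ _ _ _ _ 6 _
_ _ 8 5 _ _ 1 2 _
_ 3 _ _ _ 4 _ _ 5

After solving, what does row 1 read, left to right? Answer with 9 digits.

956713248

R1C8 = 4: row 1 has {1,6,7,8,9}; col 8 has {2,6}; box has {3,5,8} → only 4 remains.
R2C8 = 7: row 2 has {1,3,8,9}; col 8 has {2,4,6}; box has {3,4,5,8} → only 7 remains.
R1C7 = 2: row 1 has {1,4,6,7,8,9}; col 7 has {1,5,8}; box has {3,4,5,7,8} → only 2 remains.
R2C7 = 6: row 2 has {1,3,7,8,9}; col 7 has {1,2,5,8}; box has {2,3,4,5,7,8} → only 6 remains.
R1C2 = 5: row 1 has {1,2,4,6,7,8,9}; col 2 has {1,3,9}; box has {1,6,9} → only 5 remains.
R1C6 = 3: row 1 has {1,2,4,5,6,7,8,9}; col 6 has {2,4,7,8}; box has {1,7,8,9} → only 3 remains.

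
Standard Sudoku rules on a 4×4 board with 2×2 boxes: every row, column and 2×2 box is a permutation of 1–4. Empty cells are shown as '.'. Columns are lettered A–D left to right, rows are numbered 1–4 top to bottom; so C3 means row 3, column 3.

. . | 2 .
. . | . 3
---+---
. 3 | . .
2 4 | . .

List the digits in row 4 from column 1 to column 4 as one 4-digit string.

B1 = 1 (sole candidate).
D1 = 4 (sole candidate).
A2 = 4 (sole candidate).
B2 = 2 (sole candidate).
C2 = 1 (sole candidate).
A3 = 1 (sole candidate).
C3 = 4 (sole candidate).
D3 = 2 (sole candidate).
C4 = 3: row 4 has {2,4}; col 3 has {1,2,4}; box has {2,4} → only 3 remains.
D4 = 1: row 4 has {2,3,4}; col 4 has {2,3,4}; box has {2,3,4} → only 1 remains.

2431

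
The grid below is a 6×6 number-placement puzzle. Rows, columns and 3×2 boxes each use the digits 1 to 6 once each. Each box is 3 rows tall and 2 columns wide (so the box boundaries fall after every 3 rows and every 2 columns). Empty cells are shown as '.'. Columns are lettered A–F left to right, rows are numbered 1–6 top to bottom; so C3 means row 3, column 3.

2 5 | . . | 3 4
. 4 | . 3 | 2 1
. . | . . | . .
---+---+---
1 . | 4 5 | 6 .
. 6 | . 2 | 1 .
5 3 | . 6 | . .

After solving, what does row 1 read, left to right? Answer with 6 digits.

D1 = 1: row 1 has {2,3,4,5}; col 4 has {2,3,5,6}; box has {3} → only 1 remains.
A2 = 6 (sole candidate).
C2 = 5 (sole candidate).
A3 = 3 (sole candidate).
B3 = 1 (sole candidate).
D3 = 4 (sole candidate).
E3 = 5 (sole candidate).
F3 = 6 (sole candidate).
B4 = 2 (sole candidate).
F4 = 3 (sole candidate).
A5 = 4 (sole candidate).
C5 = 3 (sole candidate).
F5 = 5 (sole candidate).
C6 = 1 (sole candidate).
E6 = 4 (sole candidate).
F6 = 2 (sole candidate).
C1 = 6: row 1 has {1,2,3,4,5}; col 3 has {1,3,4,5}; box has {1,3,4,5} → only 6 remains.

256134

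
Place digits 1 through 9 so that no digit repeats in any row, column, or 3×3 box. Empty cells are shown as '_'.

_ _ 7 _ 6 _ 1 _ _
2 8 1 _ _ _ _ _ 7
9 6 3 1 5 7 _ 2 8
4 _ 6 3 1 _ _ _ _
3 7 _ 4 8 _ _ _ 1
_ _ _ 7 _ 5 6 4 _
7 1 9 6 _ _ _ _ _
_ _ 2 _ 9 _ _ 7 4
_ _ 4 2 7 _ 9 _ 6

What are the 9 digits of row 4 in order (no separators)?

R1C1 = 5: row 1 has {1,6,7}; col 1 has {2,3,4,7,9}; box has {1,2,3,6,7,8,9} → only 5 remains.
R1C2 = 4: row 1 has {1,5,6,7}; col 2 has {1,6,7,8}; box has {1,2,3,5,6,7,8,9} → only 4 remains.
R2C4 = 9: row 2 has {1,2,7,8}; col 4 has {1,2,3,4,6,7}; box has {1,5,6,7} → only 9 remains.
R3C7 = 4: row 3 has {1,2,3,5,6,7,8,9}; col 7 has {1,6,9}; box has {1,2,7,8} → only 4 remains.
R5C3 = 5: row 5 has {1,3,4,7,8}; col 3 has {1,2,3,4,6,7,9}; box has {3,4,6,7} → only 5 remains.
R5C7 = 2: row 5 has {1,3,4,5,7,8}; col 7 has {1,4,6,9}; box has {1,4,6} → only 2 remains.
R5C8 = 9: row 5 has {1,2,3,4,5,7,8}; col 8 has {2,4,7}; box has {1,2,4,6} → only 9 remains.
R6C3 = 8: row 6 has {4,5,6,7}; col 3 has {1,2,3,4,5,6,7,9}; box has {3,4,5,6,7} → only 8 remains.
R6C5 = 2: row 6 has {4,5,6,7,8}; col 5 has {1,5,6,7,8,9}; box has {1,3,4,5,7,8} → only 2 remains.
R6C9 = 3: row 6 has {2,4,5,6,7,8}; col 9 has {1,4,6,7,8}; box has {1,2,4,6,9} → only 3 remains.
R9C1 = 8: row 9 has {2,4,6,7,9}; col 1 has {2,3,4,5,7,9}; box has {1,2,4,7,9} → only 8 remains.
R1C4 = 8: row 1 has {1,4,5,6,7}; col 4 has {1,2,3,4,6,7,9}; box has {1,5,6,7,9} → only 8 remains.
R1C8 = 3: row 1 has {1,4,5,6,7,8}; col 8 has {2,4,7,9}; box has {1,2,4,7,8} → only 3 remains.
R1C9 = 9: row 1 has {1,3,4,5,6,7,8}; col 9 has {1,3,4,6,7,8}; box has {1,2,3,4,7,8} → only 9 remains.
R2C7 = 5: row 2 has {1,2,7,8,9}; col 7 has {1,2,4,6,9}; box has {1,2,3,4,7,8,9} → only 5 remains.
R2C8 = 6: row 2 has {1,2,5,7,8,9}; col 8 has {2,3,4,7,9}; box has {1,2,3,4,5,7,8,9} → only 6 remains.
R4C6 = 9: row 4 has {1,3,4,6}; col 6 has {5,7}; box has {1,2,3,4,5,7,8} → only 9 remains.
R4C9 = 5: row 4 has {1,3,4,6,9}; col 9 has {1,3,4,6,7,8,9}; box has {1,2,3,4,6,9} → only 5 remains.
R5C6 = 6: row 5 has {1,2,3,4,5,7,8,9}; col 6 has {5,7,9}; box has {1,2,3,4,5,7,8,9} → only 6 remains.
R6C1 = 1: row 6 has {2,3,4,5,6,7,8}; col 1 has {2,3,4,5,7,8,9}; box has {3,4,5,6,7,8} → only 1 remains.
R6C2 = 9: row 6 has {1,2,3,4,5,6,7,8}; col 2 has {1,4,6,7,8}; box has {1,3,4,5,6,7,8} → only 9 remains.
R7C9 = 2: row 7 has {1,6,7,9}; col 9 has {1,3,4,5,6,7,8,9}; box has {4,6,7,9} → only 2 remains.
R8C1 = 6: row 8 has {2,4,7,9}; col 1 has {1,2,3,4,5,7,8,9}; box has {1,2,4,7,8,9} → only 6 remains.
R8C4 = 5: row 8 has {2,4,6,7,9}; col 4 has {1,2,3,4,6,7,8,9}; box has {2,6,7,9} → only 5 remains.
R1C6 = 2: row 1 has {1,3,4,5,6,7,8,9}; col 6 has {5,6,7,9}; box has {1,5,6,7,8,9} → only 2 remains.
R4C2 = 2: row 4 has {1,3,4,5,6,9}; col 2 has {1,4,6,7,8,9}; box has {1,3,4,5,6,7,8,9} → only 2 remains.
R4C8 = 8: row 4 has {1,2,3,4,5,6,9}; col 8 has {2,3,4,6,7,9}; box has {1,2,3,4,5,6,9} → only 8 remains.
R7C8 = 5: row 7 has {1,2,6,7,9}; col 8 has {2,3,4,6,7,8,9}; box has {2,4,6,7,9} → only 5 remains.
R8C2 = 3: row 8 has {2,4,5,6,7,9}; col 2 has {1,2,4,6,7,8,9}; box has {1,2,4,6,7,8,9} → only 3 remains.
R8C7 = 8: row 8 has {2,3,4,5,6,7,9}; col 7 has {1,2,4,5,6,9}; box has {2,4,5,6,7,9} → only 8 remains.
R9C2 = 5: row 9 has {2,4,6,7,8,9}; col 2 has {1,2,3,4,6,7,8,9}; box has {1,2,3,4,6,7,8,9} → only 5 remains.
R9C8 = 1: row 9 has {2,4,5,6,7,8,9}; col 8 has {2,3,4,5,6,7,8,9}; box has {2,4,5,6,7,8,9} → only 1 remains.
R4C7 = 7: row 4 has {1,2,3,4,5,6,8,9}; col 7 has {1,2,4,5,6,8,9}; box has {1,2,3,4,5,6,8,9} → only 7 remains.

426319785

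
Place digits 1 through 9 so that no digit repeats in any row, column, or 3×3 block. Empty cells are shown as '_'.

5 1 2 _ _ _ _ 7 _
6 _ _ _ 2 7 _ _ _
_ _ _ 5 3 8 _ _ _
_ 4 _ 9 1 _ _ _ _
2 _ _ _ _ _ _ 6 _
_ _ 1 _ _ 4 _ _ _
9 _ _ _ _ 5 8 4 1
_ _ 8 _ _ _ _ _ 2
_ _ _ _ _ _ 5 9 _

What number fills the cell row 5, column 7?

row 5, column 6 = 3: row 5 has {2,6}; col 6 has {4,5,7,8}; box has {1,4,9} → only 3 remains.
row 8, column 8 = 3: row 8 has {2,8}; col 8 has {4,6,7,9}; box has {1,2,4,5,8,9} → only 3 remains.
row 1, column 9 = 8: in row 1, 8 can only go here (every other open cell in that row sees an 8).
row 1, column 7 = 3: in row 1, 3 can only go here (every other open cell in that row sees a 3).
row 2, column 2 = 8: in row 2, 8 can only go here (every other open cell in that row sees an 8).
row 2, column 3 = 3: in row 2, 3 can only go here (every other open cell in that row sees a 3).
row 5, column 7 = 1: in row 5, 1 can only go here (every other open cell in that row sees a 1).

1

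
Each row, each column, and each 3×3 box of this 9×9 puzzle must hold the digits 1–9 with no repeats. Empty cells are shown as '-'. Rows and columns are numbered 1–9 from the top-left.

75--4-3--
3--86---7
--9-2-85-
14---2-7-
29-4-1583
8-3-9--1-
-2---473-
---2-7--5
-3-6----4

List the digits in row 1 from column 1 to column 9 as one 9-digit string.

r1c6 = 9: row 1 has {3,4,5,7}; col 6 has {1,2,4,7}; box has {2,4,6,8} → only 9 remains.
r2c2 = 1 (sole candidate).
r2c6 = 5 (sole candidate).
r3c2 = 6 (sole candidate).
r3c6 = 3 (sole candidate).
r3c9 = 1 (sole candidate).
r5c5 = 7 (sole candidate).
r6c2 = 7 (sole candidate).
r6c4 = 5 (sole candidate).
r6c6 = 6 (sole candidate).
r6c9 = 2 (sole candidate).
r8c2 = 8 (sole candidate).
r9c6 = 8 (sole candidate).
r1c4 = 1: row 1 has {3,4,5,7,9}; col 4 has {2,4,5,6,8}; box has {2,3,4,5,6,8,9} → only 1 remains.
r1c9 = 6: row 1 has {1,3,4,5,7,9}; col 9 has {1,2,3,4,5,7}; box has {1,3,5,7,8} → only 6 remains.
r3c1 = 4 (sole candidate).
r3c4 = 7 (sole candidate).
r4c4 = 3 (sole candidate).
r4c5 = 8 (sole candidate).
r4c9 = 9 (sole candidate).
r5c3 = 6 (sole candidate).
r6c7 = 4 (sole candidate).
r7c4 = 9 (sole candidate).
r7c9 = 8 (sole candidate).
r1c8 = 2: row 1 has {1,3,4,5,6,7,9}; col 8 has {1,3,5,7,8}; box has {1,3,5,6,7,8} → only 2 remains.
r2c3 = 2 (sole candidate).
r2c7 = 9 (sole candidate).
r2c8 = 4 (sole candidate).
r4c3 = 5 (sole candidate).
r4c7 = 6 (sole candidate).
r7c3 = 1 (sole candidate).
r7c5 = 5 (sole candidate).
r8c3 = 4 (sole candidate).
r8c7 = 1 (sole candidate).
r9c3 = 7 (sole candidate).
r9c5 = 1 (sole candidate).
r9c7 = 2 (sole candidate).
r9c8 = 9 (sole candidate).
r1c3 = 8: row 1 has {1,2,3,4,5,6,7,9}; col 3 has {1,2,3,4,5,6,7,9}; box has {1,2,3,4,5,6,7,9} → only 8 remains.

758149326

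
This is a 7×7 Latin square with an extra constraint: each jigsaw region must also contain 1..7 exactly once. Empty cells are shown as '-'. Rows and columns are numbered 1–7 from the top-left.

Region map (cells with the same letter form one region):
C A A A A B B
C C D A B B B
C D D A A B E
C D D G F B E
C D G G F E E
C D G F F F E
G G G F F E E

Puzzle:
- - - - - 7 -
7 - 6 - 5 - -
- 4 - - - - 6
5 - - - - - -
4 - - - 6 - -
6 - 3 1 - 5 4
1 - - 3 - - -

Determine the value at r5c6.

r7c6 = 2 (sole candidate).
r7c2 = 6 (hidden single in row 7).
r1c4 = 6 (hidden single in row 1).
r4c6 = 6 (hidden single in row 4).
r2c6 = 4 (hidden single in column 6).
r2c4 = 2 (sole candidate).
r4c4 = 4 (hidden single in column 4).
r7c5 = 4 (hidden single in row 7).
r1c3 = 4 (hidden single in row 1).
r1c2 = 5 (hidden single in row 1).
r3c4 = 7 (sole candidate).
r5c4 = 5 (sole candidate).
r7c3 = 7 (sole candidate).
r7c7 = 5 (sole candidate).
r5c3 = 2 (sole candidate).
r4c3 = 1 (sole candidate).
r3c3 = 5 (sole candidate).
r3c1 = 2 (hidden single in row 3).
r1c1 = 3 (sole candidate).
r1c5 = 1 (sole candidate).
r1c7 = 2 (sole candidate).
r2c2 = 1 (sole candidate).
r2c7 = 3 (sole candidate).
r3c5 = 3 (sole candidate).
r3c6 = 1 (sole candidate).
r4c7 = 7 (sole candidate).
r5c6 = 3: row 5 has {2,4,5,6}; col 6 has {1,2,4,5,6,7}; region has {2,4,5,6,7} → only 3 remains.

3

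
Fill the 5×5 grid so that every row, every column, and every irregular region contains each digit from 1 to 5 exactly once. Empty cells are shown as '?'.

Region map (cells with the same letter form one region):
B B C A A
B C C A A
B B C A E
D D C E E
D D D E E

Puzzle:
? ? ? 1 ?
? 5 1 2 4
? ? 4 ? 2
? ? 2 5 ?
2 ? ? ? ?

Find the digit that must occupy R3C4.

3

R1C3 = 3 (sole candidate).
R1C5 = 5 (sole candidate).
R2C1 = 3 (sole candidate).
R3C2 = 1 (sole candidate).
R3C4 = 3: row 3 has {1,2,4}; col 4 has {1,2,5}; region has {1,2,4,5} → only 3 remains.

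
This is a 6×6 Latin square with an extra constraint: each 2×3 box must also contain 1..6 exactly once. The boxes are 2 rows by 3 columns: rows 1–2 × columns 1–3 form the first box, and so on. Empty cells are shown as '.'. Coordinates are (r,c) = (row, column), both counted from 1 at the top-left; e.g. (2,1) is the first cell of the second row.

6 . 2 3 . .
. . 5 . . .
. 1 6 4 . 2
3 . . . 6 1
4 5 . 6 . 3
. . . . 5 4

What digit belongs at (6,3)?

3

(1,2) = 4 (sole candidate).
(1,5) = 1 (sole candidate).
(1,6) = 5 (sole candidate).
(2,1) = 1 (sole candidate).
(2,2) = 3 (sole candidate).
(2,4) = 2 (sole candidate).
(2,5) = 4 (sole candidate).
(2,6) = 6 (sole candidate).
(3,1) = 5 (sole candidate).
(3,5) = 3 (sole candidate).
(4,2) = 2 (sole candidate).
(4,3) = 4 (sole candidate).
(4,4) = 5 (sole candidate).
(5,3) = 1 (sole candidate).
(5,5) = 2 (sole candidate).
(6,1) = 2 (sole candidate).
(6,2) = 6 (sole candidate).
(6,3) = 3: row 6 has {2,4,5,6}; col 3 has {1,2,4,5,6}; box has {1,2,4,5,6} → only 3 remains.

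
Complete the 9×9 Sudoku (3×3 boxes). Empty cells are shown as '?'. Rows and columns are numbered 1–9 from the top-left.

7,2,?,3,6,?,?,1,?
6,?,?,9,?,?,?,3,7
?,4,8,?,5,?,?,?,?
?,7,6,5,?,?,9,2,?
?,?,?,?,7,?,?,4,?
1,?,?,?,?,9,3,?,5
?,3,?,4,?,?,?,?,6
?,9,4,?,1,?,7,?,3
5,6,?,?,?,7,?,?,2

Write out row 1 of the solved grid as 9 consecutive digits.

r3c9 = 9 (sole candidate).
r6c2 = 8 (sole candidate).
r6c3 = 2 (sole candidate).
r6c4 = 6 (sole candidate).
r6c5 = 4 (sole candidate).
r6c8 = 7 (sole candidate).
r9c3 = 1 (sole candidate).
r9c4 = 8 (sole candidate).
r9c7 = 4 (sole candidate).
r9c8 = 9 (sole candidate).
r2c3 = 5 (sole candidate).
r3c1 = 3 (sole candidate).
r3c8 = 6 (sole candidate).
r4c1 = 4 (sole candidate).
r5c1 = 9 (sole candidate).
r5c2 = 5 (sole candidate).
r5c3 = 3 (sole candidate).
r7c3 = 7 (sole candidate).
r8c4 = 2 (sole candidate).
r9c5 = 3 (sole candidate).
r1c3 = 9: row 1 has {1,2,3,6,7}; col 3 has {1,2,3,4,5,6,7,8}; box has {2,3,4,5,6,7,8} → only 9 remains.
r2c2 = 1 (sole candidate).
r3c7 = 2 (sole candidate).
r4c5 = 8 (sole candidate).
r4c9 = 1 (sole candidate).
r5c4 = 1 (sole candidate).
r5c6 = 2 (sole candidate).
r5c9 = 8 (sole candidate).
r7c5 = 9 (sole candidate).
r7c6 = 5 (sole candidate).
r7c8 = 8 (sole candidate).
r8c1 = 8 (sole candidate).
r8c6 = 6 (sole candidate).
r8c8 = 5 (sole candidate).
r1c9 = 4: row 1 has {1,2,3,6,7,9}; col 9 has {1,2,3,5,6,7,8,9}; box has {1,2,3,6,7,9} → only 4 remains.
r2c5 = 2 (sole candidate).
r2c7 = 8 (sole candidate).
r3c4 = 7 (sole candidate).
r3c6 = 1 (sole candidate).
r4c6 = 3 (sole candidate).
r5c7 = 6 (sole candidate).
r7c1 = 2 (sole candidate).
r7c7 = 1 (sole candidate).
r1c6 = 8: row 1 has {1,2,3,4,6,7,9}; col 6 has {1,2,3,5,6,7,9}; box has {1,2,3,5,6,7,9} → only 8 remains.
r1c7 = 5: row 1 has {1,2,3,4,6,7,8,9}; col 7 has {1,2,3,4,6,7,8,9}; box has {1,2,3,4,6,7,8,9} → only 5 remains.

729368514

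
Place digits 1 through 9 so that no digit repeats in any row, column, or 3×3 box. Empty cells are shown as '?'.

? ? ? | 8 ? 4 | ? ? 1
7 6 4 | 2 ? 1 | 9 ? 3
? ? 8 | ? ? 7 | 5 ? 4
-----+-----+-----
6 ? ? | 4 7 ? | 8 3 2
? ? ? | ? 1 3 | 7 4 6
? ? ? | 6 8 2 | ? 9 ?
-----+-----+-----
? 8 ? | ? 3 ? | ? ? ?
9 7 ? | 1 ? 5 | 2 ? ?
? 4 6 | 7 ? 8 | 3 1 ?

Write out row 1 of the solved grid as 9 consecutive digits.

352894671

r1c7 = 6: row 1 has {1,4,8}; col 7 has {2,3,5,7,8,9}; box has {1,3,4,5,9} → only 6 remains.
r2c5 = 5 (sole candidate).
r2c8 = 8 (sole candidate).
r3c8 = 2 (sole candidate).
r4c6 = 9 (sole candidate).
r5c4 = 5 (sole candidate).
r6c7 = 1 (sole candidate).
r6c9 = 5 (sole candidate).
r7c4 = 9 (sole candidate).
r7c6 = 6 (sole candidate).
r7c7 = 4 (sole candidate).
r7c9 = 7 (sole candidate).
r8c3 = 3 (sole candidate).
r8c5 = 4 (sole candidate).
r8c8 = 6 (sole candidate).
r8c9 = 8 (sole candidate).
r9c5 = 2 (sole candidate).
r9c9 = 9 (sole candidate).
r1c5 = 9: row 1 has {1,4,6,8}; col 5 has {1,2,3,4,5,7,8}; box has {1,2,4,5,7,8} → only 9 remains.
r1c8 = 7: row 1 has {1,4,6,8,9}; col 8 has {1,2,3,4,6,8,9}; box has {1,2,3,4,5,6,8,9} → only 7 remains.
r3c4 = 3 (sole candidate).
r3c5 = 6 (sole candidate).
r6c2 = 3 (sole candidate).
r6c3 = 7 (sole candidate).
r7c8 = 5 (sole candidate).
r9c1 = 5 (sole candidate).
r3c1 = 1 (sole candidate).
r3c2 = 9 (sole candidate).
r5c2 = 2 (sole candidate).
r5c3 = 9 (sole candidate).
r6c1 = 4 (sole candidate).
r7c1 = 2 (sole candidate).
r7c3 = 1 (sole candidate).
r1c1 = 3: row 1 has {1,4,6,7,8,9}; col 1 has {1,2,4,5,6,7,9}; box has {1,4,6,7,8,9} → only 3 remains.
r1c2 = 5: row 1 has {1,3,4,6,7,8,9}; col 2 has {2,3,4,6,7,8,9}; box has {1,3,4,6,7,8,9} → only 5 remains.
r1c3 = 2: row 1 has {1,3,4,5,6,7,8,9}; col 3 has {1,3,4,6,7,8,9}; box has {1,3,4,5,6,7,8,9} → only 2 remains.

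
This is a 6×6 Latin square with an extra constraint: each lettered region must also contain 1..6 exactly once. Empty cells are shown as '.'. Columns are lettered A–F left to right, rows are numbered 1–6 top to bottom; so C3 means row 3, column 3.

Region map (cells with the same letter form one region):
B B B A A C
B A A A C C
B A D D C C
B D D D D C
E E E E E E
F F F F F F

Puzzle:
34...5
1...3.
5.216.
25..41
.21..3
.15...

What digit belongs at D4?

C1 = 6 (sole candidate).
D1 = 2 (sole candidate).
E1 = 1 (sole candidate).
B2 = 6 (sole candidate).
C2 = 4 (sole candidate).
D2 = 5 (sole candidate).
F2 = 2 (sole candidate).
B3 = 3 (sole candidate).
F3 = 4 (sole candidate).
C4 = 3 (sole candidate).
D4 = 6: row 4 has {1,2,3,4,5}; col 4 has {1,2,5}; region has {1,2,3,4,5} → only 6 remains.

6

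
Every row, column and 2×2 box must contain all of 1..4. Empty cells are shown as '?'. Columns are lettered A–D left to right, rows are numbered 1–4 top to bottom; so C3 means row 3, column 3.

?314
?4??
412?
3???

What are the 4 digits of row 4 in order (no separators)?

A1 = 2: row 1 has {1,3,4}; col 1 has {3,4}; box has {3,4} → only 2 remains.
A2 = 1: row 2 has {4}; col 1 has {2,3,4}; box has {2,3,4} → only 1 remains.
C2 = 3: row 2 has {1,4}; col 3 has {1,2}; box has {1,4} → only 3 remains.
D2 = 2: row 2 has {1,3,4}; col 4 has {4}; box has {1,3,4} → only 2 remains.
D3 = 3: row 3 has {1,2,4}; col 4 has {2,4}; box has {2} → only 3 remains.
B4 = 2: row 4 has {3}; col 2 has {1,3,4}; box has {1,3,4} → only 2 remains.
C4 = 4: row 4 has {2,3}; col 3 has {1,2,3}; box has {2,3} → only 4 remains.
D4 = 1: row 4 has {2,3,4}; col 4 has {2,3,4}; box has {2,3,4} → only 1 remains.

3241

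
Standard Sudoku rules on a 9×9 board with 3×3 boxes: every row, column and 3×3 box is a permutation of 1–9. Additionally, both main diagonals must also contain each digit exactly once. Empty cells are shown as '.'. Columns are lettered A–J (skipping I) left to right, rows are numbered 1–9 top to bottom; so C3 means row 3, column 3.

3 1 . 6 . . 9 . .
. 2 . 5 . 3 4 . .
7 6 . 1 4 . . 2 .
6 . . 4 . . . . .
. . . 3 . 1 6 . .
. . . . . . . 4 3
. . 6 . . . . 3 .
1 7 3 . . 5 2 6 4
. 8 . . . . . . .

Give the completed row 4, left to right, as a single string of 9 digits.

631452789

C1 = 4 (hidden single in row 1).
J2 = 6 (hidden single in row 2).
H2 = 1 (hidden single in row 2).
E2 = 7 (hidden single in row 2).
H1 = 7 (hidden single in row 1).
J1 = 5 (hidden single in row 1).
J3 = 8 (sole candidate).
F3 = 9 (sole candidate).
G3 = 3 (sole candidate).
C3 = 5 (sole candidate).
B4 = 3: in row 4, 3 can only go here (every other open cell in that row sees a 3).
E6 = 6 (hidden single in row 6).
E9 = 3 (hidden single in row 9).
F9 = 6 (hidden single in row 9).
A9 = 4 (hidden single in row 9).
B5 = 4 (hidden single in row 5).
F7 = 4 (hidden single in row 7).
E7 = 1 (hidden single in column 5).
E4 = 5: in column 5, 5 can only go here (every other open cell in that column sees a 5).
E1 = 2 (hidden single in column 5).
F1 = 8 (sole candidate).
F4 = 2: row 4 has {3,4,5,6}; col 6 has {1,3,4,5,6,8,9}; box has {1,3,4,5,6}; anti-diagonal has {1,3,4,5,6,7} → only 2 remains.
F6 = 7 (sole candidate).
G7 = 8 (sole candidate).
E5 = 9 (sole candidate).
D6 = 8 (sole candidate).
D8 = 9 (sole candidate).
E8 = 8 (sole candidate).
J9 = 1 (sole candidate).
J5 = 2 (hidden single in column 9).
C5 = 7 (hidden single in row 5).
Singles propagation stalls; C4 is still open with candidates {1,8,9}.
  Try C4 = 8: this forces C2=9, H4=9; then row 9 has no cell left for 9 — contradiction.
  Try C4 = 9: then row 6 has no cell left for 9 — contradiction.
So C4 = 1.
G4 = 7: row 4 has {1,2,3,4,5,6}; col 7 has {2,3,4,6,8,9}; box has {2,3,4,6} → only 7 remains.
J4 = 9: row 4 has {1,2,3,4,5,6,7}; col 9 has {1,2,3,4,5,6,8}; box has {2,3,4,6,7} → only 9 remains.
J7 = 7 (sole candidate).
G9 = 5 (sole candidate).
H9 = 9 (sole candidate).
H4 = 8: row 4 has {1,2,3,4,5,6,7,9}; col 8 has {1,2,3,4,6,7,9}; box has {2,3,4,6,7,9} → only 8 remains.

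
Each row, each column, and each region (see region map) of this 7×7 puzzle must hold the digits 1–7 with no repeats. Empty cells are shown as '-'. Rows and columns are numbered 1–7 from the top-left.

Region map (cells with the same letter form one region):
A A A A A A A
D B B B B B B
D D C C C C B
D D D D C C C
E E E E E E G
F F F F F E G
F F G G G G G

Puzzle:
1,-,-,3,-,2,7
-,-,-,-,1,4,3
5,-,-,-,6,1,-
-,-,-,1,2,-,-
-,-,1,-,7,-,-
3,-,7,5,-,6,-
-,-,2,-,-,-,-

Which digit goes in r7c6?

7

r3c7 = 2: row 3 has {1,5,6}; col 7 has {3,7}; region has {1,3,4} → only 2 remains.
r6c5 = 4: row 6 has {3,5,6,7}; col 5 has {1,2,6,7}; region has {3,5,7} → only 4 remains.
r6c7 = 1: row 6 has {3,4,5,6,7}; col 7 has {2,3,7}; region has {2} → only 1 remains.
r7c1 = 6: row 7 has {2}; col 1 has {1,3,5}; region has {3,4,5,7} → only 6 remains.
r7c2 = 1: row 7 has {2,6}; col 2 has {}; region has {3,4,5,6,7} → only 1 remains.
r1c5 = 5: row 1 has {1,2,3,7}; col 5 has {1,2,4,6,7}; region has {1,2,3,7} → only 5 remains.
r6c2 = 2: row 6 has {1,3,4,5,6,7}; col 2 has {1}; region has {1,3,4,5,6,7} → only 2 remains.
r7c5 = 3: row 7 has {1,2,6}; col 5 has {1,2,4,5,6,7}; region has {1,2} → only 3 remains.
r2c1 = 2: in row 2, 2 can only go here (every other open cell in that row sees a 2).
r5c1 = 4: row 5 has {1,7}; col 1 has {1,2,3,5,6}; region has {1,6,7} → only 4 remains.
r5c4 = 2: row 5 has {1,4,7}; col 4 has {1,3,5}; region has {1,4,6,7} → only 2 remains.
r4c1 = 7: row 4 has {1,2}; col 1 has {1,2,3,4,5,6}; region has {1,2,5} → only 7 remains.
r3c4 = 7: in row 3, 7 can only go here (every other open cell in that row sees a 7).
r2c4 = 6: row 2 has {1,2,3,4}; col 4 has {1,2,3,5,7}; region has {1,2,3,4} → only 6 remains.
r7c4 = 4: row 7 has {1,2,3,6}; col 4 has {1,2,3,5,6,7}; region has {1,2,3} → only 4 remains.
r7c7 = 5: row 7 has {1,2,3,4,6}; col 7 has {1,2,3,7}; region has {1,2,3,4} → only 5 remains.
r2c3 = 5: row 2 has {1,2,3,4,6}; col 3 has {1,2,7}; region has {1,2,3,4,6} → only 5 remains.
r4c7 = 4: row 4 has {1,2,7}; col 7 has {1,2,3,5,7}; region has {1,2,6,7} → only 4 remains.
r5c7 = 6: row 5 has {1,2,4,7}; col 7 has {1,2,3,4,5,7}; region has {1,2,3,4,5} → only 6 remains.
r7c6 = 7: row 7 has {1,2,3,4,5,6}; col 6 has {1,2,4,6}; region has {1,2,3,4,5,6} → only 7 remains.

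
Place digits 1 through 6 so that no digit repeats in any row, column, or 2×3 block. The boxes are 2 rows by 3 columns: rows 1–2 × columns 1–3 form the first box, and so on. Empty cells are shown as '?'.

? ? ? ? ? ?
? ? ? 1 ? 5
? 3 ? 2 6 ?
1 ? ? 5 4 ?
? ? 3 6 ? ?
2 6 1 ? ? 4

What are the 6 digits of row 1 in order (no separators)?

315426

r3c6 = 1: row 3 has {2,3,6}; col 6 has {4,5}; box has {2,4,5,6} → only 1 remains.
r4c2 = 2: row 4 has {1,4,5}; col 2 has {3,6}; box has {1,3} → only 2 remains.
r4c3 = 6: row 4 has {1,2,4,5}; col 3 has {1,3}; box has {1,2,3} → only 6 remains.
r4c6 = 3: row 4 has {1,2,4,5,6}; col 6 has {1,4,5}; box has {1,2,4,5,6} → only 3 remains.
r5c6 = 2: row 5 has {3,6}; col 6 has {1,3,4,5}; box has {4,6} → only 2 remains.
r6c4 = 3: row 6 has {1,2,4,6}; col 4 has {1,2,5,6}; box has {2,4,6} → only 3 remains.
r6c5 = 5: row 6 has {1,2,3,4,6}; col 5 has {4,6}; box has {2,3,4,6} → only 5 remains.
r1c4 = 4: row 1 has {}; col 4 has {1,2,3,5,6}; box has {1,5} → only 4 remains.
r1c6 = 6: row 1 has {4}; col 6 has {1,2,3,4,5}; box has {1,4,5} → only 6 remains.
r2c2 = 4: row 2 has {1,5}; col 2 has {2,3,6}; box has {} → only 4 remains.
r2c3 = 2: row 2 has {1,4,5}; col 3 has {1,3,6}; box has {4} → only 2 remains.
r2c5 = 3: row 2 has {1,2,4,5}; col 5 has {4,5,6}; box has {1,4,5,6} → only 3 remains.
r5c2 = 5: row 5 has {2,3,6}; col 2 has {2,3,4,6}; box has {1,2,3,6} → only 5 remains.
r5c5 = 1: row 5 has {2,3,5,6}; col 5 has {3,4,5,6}; box has {2,3,4,5,6} → only 1 remains.
r1c2 = 1: row 1 has {4,6}; col 2 has {2,3,4,5,6}; box has {2,4} → only 1 remains.
r1c3 = 5: row 1 has {1,4,6}; col 3 has {1,2,3,6}; box has {1,2,4} → only 5 remains.
r1c5 = 2: row 1 has {1,4,5,6}; col 5 has {1,3,4,5,6}; box has {1,3,4,5,6} → only 2 remains.
r2c1 = 6: row 2 has {1,2,3,4,5}; col 1 has {1,2}; box has {1,2,4,5} → only 6 remains.
r3c3 = 4: row 3 has {1,2,3,6}; col 3 has {1,2,3,5,6}; box has {1,2,3,6} → only 4 remains.
r5c1 = 4: row 5 has {1,2,3,5,6}; col 1 has {1,2,6}; box has {1,2,3,5,6} → only 4 remains.
r1c1 = 3: row 1 has {1,2,4,5,6}; col 1 has {1,2,4,6}; box has {1,2,4,5,6} → only 3 remains.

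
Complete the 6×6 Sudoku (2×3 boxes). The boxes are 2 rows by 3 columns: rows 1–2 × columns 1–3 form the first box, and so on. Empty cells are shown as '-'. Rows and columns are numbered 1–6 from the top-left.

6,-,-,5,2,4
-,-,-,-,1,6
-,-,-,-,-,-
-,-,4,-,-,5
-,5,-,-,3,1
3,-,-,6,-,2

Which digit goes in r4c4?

r2c4 = 3: row 2 has {1,6}; col 4 has {5,6}; box has {1,2,4,5,6} → only 3 remains.
r3c6 = 3: row 3 has {}; col 6 has {1,2,4,5,6}; box has {5} → only 3 remains.
r4c5 = 6: row 4 has {4,5}; col 5 has {1,2,3}; box has {3,5} → only 6 remains.
r5c4 = 4: row 5 has {1,3,5}; col 4 has {3,5,6}; box has {1,2,3,6} → only 4 remains.
r6c3 = 1: row 6 has {2,3,6}; col 3 has {4}; box has {3,5} → only 1 remains.
r6c5 = 5: row 6 has {1,2,3,6}; col 5 has {1,2,3,6}; box has {1,2,3,4,6} → only 5 remains.
r1c3 = 3: row 1 has {2,4,5,6}; col 3 has {1,4}; box has {6} → only 3 remains.
r3c5 = 4: row 3 has {3}; col 5 has {1,2,3,5,6}; box has {3,5,6} → only 4 remains.
r5c1 = 2: row 5 has {1,3,4,5}; col 1 has {3,6}; box has {1,3,5} → only 2 remains.
r5c3 = 6: row 5 has {1,2,3,4,5}; col 3 has {1,3,4}; box has {1,2,3,5} → only 6 remains.
r6c2 = 4: row 6 has {1,2,3,5,6}; col 2 has {5}; box has {1,2,3,5,6} → only 4 remains.
r1c2 = 1: row 1 has {2,3,4,5,6}; col 2 has {4,5}; box has {3,6} → only 1 remains.
r2c2 = 2: row 2 has {1,3,6}; col 2 has {1,4,5}; box has {1,3,6} → only 2 remains.
r2c3 = 5: row 2 has {1,2,3,6}; col 3 has {1,3,4,6}; box has {1,2,3,6} → only 5 remains.
r3c2 = 6: row 3 has {3,4}; col 2 has {1,2,4,5}; box has {4} → only 6 remains.
r3c3 = 2: row 3 has {3,4,6}; col 3 has {1,3,4,5,6}; box has {4,6} → only 2 remains.
r3c4 = 1: row 3 has {2,3,4,6}; col 4 has {3,4,5,6}; box has {3,4,5,6} → only 1 remains.
r4c1 = 1: row 4 has {4,5,6}; col 1 has {2,3,6}; box has {2,4,6} → only 1 remains.
r4c2 = 3: row 4 has {1,4,5,6}; col 2 has {1,2,4,5,6}; box has {1,2,4,6} → only 3 remains.
r4c4 = 2: row 4 has {1,3,4,5,6}; col 4 has {1,3,4,5,6}; box has {1,3,4,5,6} → only 2 remains.

2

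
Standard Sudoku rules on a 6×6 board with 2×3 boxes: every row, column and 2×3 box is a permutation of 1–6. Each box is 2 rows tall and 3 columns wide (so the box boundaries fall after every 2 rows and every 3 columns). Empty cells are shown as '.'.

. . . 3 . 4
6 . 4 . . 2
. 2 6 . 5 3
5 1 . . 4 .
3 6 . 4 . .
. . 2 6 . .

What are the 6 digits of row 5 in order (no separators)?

row 1, column 2 = 5 (sole candidate).
row 1, column 3 = 1 (sole candidate).
row 1, column 5 = 6 (sole candidate).
row 2, column 2 = 3 (sole candidate).
row 2, column 5 = 1 (sole candidate).
row 3, column 1 = 4 (sole candidate).
row 3, column 4 = 1 (sole candidate).
row 4, column 3 = 3 (sole candidate).
row 4, column 4 = 2 (sole candidate).
row 4, column 6 = 6 (sole candidate).
row 5, column 3 = 5: row 5 has {3,4,6}; col 3 has {1,2,3,4,6}; box has {2,3,6} → only 5 remains.
row 5, column 5 = 2: row 5 has {3,4,5,6}; col 5 has {1,4,5,6}; box has {4,6} → only 2 remains.
row 5, column 6 = 1: row 5 has {2,3,4,5,6}; col 6 has {2,3,4,6}; box has {2,4,6} → only 1 remains.

365421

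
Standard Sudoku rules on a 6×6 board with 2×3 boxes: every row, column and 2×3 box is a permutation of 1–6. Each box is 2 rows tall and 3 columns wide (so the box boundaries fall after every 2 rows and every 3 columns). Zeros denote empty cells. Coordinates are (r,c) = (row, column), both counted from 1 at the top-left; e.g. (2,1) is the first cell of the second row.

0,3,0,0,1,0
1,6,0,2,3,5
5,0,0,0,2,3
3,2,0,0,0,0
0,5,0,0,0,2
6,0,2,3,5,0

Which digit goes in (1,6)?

6

(2,3) = 4 (sole candidate).
(5,1) = 4 (sole candidate).
(5,5) = 6 (sole candidate).
(6,2) = 1 (sole candidate).
(6,6) = 4 (sole candidate).
(1,1) = 2 (sole candidate).
(1,3) = 5 (sole candidate).
(1,6) = 6: row 1 has {1,2,3,5}; col 6 has {2,3,4,5}; box has {1,2,3,5} → only 6 remains.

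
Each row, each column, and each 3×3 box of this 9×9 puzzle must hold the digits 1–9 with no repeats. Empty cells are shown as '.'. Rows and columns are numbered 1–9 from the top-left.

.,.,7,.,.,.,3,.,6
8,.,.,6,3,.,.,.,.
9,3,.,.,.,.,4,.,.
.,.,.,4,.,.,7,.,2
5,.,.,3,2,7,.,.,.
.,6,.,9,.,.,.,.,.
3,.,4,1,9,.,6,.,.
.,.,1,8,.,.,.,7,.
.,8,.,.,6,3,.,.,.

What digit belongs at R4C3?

R4C1 = 1: row 4 has {2,4,7}; col 1 has {3,5,8,9}; box has {5,6} → only 1 remains.
R4C2 = 9: row 4 has {1,2,4,7}; col 2 has {3,6,8}; box has {1,5,6} → only 9 remains.
R5C2 = 4: row 5 has {2,3,5,7}; col 2 has {3,6,8,9}; box has {1,5,6,9} → only 4 remains.
R5C3 = 8: row 5 has {2,3,4,5,7}; col 3 has {1,4,7}; box has {1,4,5,6,9} → only 8 remains.
R4C3 = 3: row 4 has {1,2,4,7,9}; col 3 has {1,4,7,8}; box has {1,4,5,6,8,9} → only 3 remains.

3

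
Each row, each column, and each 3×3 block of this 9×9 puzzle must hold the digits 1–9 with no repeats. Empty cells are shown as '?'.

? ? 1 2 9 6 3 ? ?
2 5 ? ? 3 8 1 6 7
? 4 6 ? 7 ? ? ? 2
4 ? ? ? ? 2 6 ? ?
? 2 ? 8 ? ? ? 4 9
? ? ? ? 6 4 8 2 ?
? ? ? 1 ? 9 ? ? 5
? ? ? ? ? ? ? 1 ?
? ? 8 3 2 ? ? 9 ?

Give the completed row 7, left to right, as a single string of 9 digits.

764189235

R2C3 = 9: row 2 has {1,2,3,5,6,7,8}; col 3 has {1,6,8}; box has {1,2,4,5,6} → only 9 remains.
R2C4 = 4: row 2 has {1,2,3,5,6,7,8,9}; col 4 has {1,2,3,8}; box has {2,3,6,7,8,9} → only 4 remains.
R3C4 = 5: row 3 has {2,4,6,7}; col 4 has {1,2,3,4,8}; box has {2,3,4,6,7,8,9} → only 5 remains.
R3C6 = 1: row 3 has {2,4,5,6,7}; col 6 has {2,4,6,8,9}; box has {2,3,4,5,6,7,8,9} → only 1 remains.
R3C7 = 9: row 3 has {1,2,4,5,6,7}; col 7 has {1,3,6,8}; box has {1,2,3,6,7} → only 9 remains.
R3C8 = 8: row 3 has {1,2,4,5,6,7,9}; col 8 has {1,2,4,6,9}; box has {1,2,3,6,7,9} → only 8 remains.
R1C8 = 5: row 1 has {1,2,3,6,9}; col 8 has {1,2,4,6,8,9}; box has {1,2,3,6,7,8,9} → only 5 remains.
R1C9 = 4: row 1 has {1,2,3,5,6,9}; col 9 has {2,5,7,9}; box has {1,2,3,5,6,7,8,9} → only 4 remains.
R3C1 = 3: row 3 has {1,2,4,5,6,7,8,9}; col 1 has {2,4}; box has {1,2,4,5,6,9} → only 3 remains.
R9C9 = 6: row 9 has {2,3,8,9}; col 9 has {2,4,5,7,9}; box has {1,5,9} → only 6 remains.
R4C2 = 8: in row 4, 8 can only go here (every other open cell in that row sees an 8).
R1C2 = 7: row 1 has {1,2,3,4,5,6,9}; col 2 has {2,4,5,8}; box has {1,2,3,4,5,6,9} → only 7 remains.
R9C2 = 1: row 9 has {2,3,6,8,9}; col 2 has {2,4,5,7,8}; box has {8} → only 1 remains.
R1C1 = 8: row 1 has {1,2,3,4,5,6,7,9}; col 1 has {2,3,4}; box has {1,2,3,4,5,6,7,9} → only 8 remains.
R4C4 = 9: in row 4, 9 can only go here (every other open cell in that row sees a 9).
R6C4 = 7: row 6 has {2,4,6,8}; col 4 has {1,2,3,4,5,8,9}; box has {2,4,6,8,9} → only 7 remains.
R8C4 = 6: row 8 has {1}; col 4 has {1,2,3,4,5,7,8,9}; box has {1,2,3,9} → only 6 remains.
R5C1 = 6: in row 5, 6 can only go here (every other open cell in that row sees a 6).
R7C1 = 7: row 7 has {1,5,9}; col 1 has {2,3,4,6,8}; box has {1,8} → only 7 remains.
R7C8 = 3: row 7 has {1,5,7,9}; col 8 has {1,2,4,5,6,8,9}; box has {1,5,6,9} → only 3 remains.
R8C9 = 8: row 8 has {1,6}; col 9 has {2,4,5,6,7,9}; box has {1,3,5,6,9} → only 8 remains.
R9C1 = 5: row 9 has {1,2,3,6,8,9}; col 1 has {2,3,4,6,7,8}; box has {1,7,8} → only 5 remains.
R9C6 = 7: row 9 has {1,2,3,5,6,8,9}; col 6 has {1,2,4,6,8,9}; box has {1,2,3,6,9} → only 7 remains.
R9C7 = 4: row 9 has {1,2,3,5,6,7,8,9}; col 7 has {1,3,6,8,9}; box has {1,3,5,6,8,9} → only 4 remains.
R4C8 = 7: row 4 has {2,4,6,8,9}; col 8 has {1,2,3,4,5,6,8,9}; box has {2,4,6,8,9} → only 7 remains.
R5C7 = 5: row 5 has {2,4,6,8,9}; col 7 has {1,3,4,6,8,9}; box has {2,4,6,7,8,9} → only 5 remains.
R7C2 = 6: row 7 has {1,3,5,7,9}; col 2 has {1,2,4,5,7,8}; box has {1,5,7,8} → only 6 remains.
R7C7 = 2: row 7 has {1,3,5,6,7,9}; col 7 has {1,3,4,5,6,8,9}; box has {1,3,4,5,6,8,9} → only 2 remains.
R8C1 = 9: row 8 has {1,6,8}; col 1 has {2,3,4,5,6,7,8}; box has {1,5,6,7,8} → only 9 remains.
R8C2 = 3: row 8 has {1,6,8,9}; col 2 has {1,2,4,5,6,7,8}; box has {1,5,6,7,8,9} → only 3 remains.
R8C6 = 5: row 8 has {1,3,6,8,9}; col 6 has {1,2,4,6,7,8,9}; box has {1,2,3,6,7,9} → only 5 remains.
R8C7 = 7: row 8 has {1,3,5,6,8,9}; col 7 has {1,2,3,4,5,6,8,9}; box has {1,2,3,4,5,6,8,9} → only 7 remains.
R5C5 = 1: row 5 has {2,4,5,6,8,9}; col 5 has {2,3,6,7,9}; box has {2,4,6,7,8,9} → only 1 remains.
R5C6 = 3: row 5 has {1,2,4,5,6,8,9}; col 6 has {1,2,4,5,6,7,8,9}; box has {1,2,4,6,7,8,9} → only 3 remains.
R6C1 = 1: row 6 has {2,4,6,7,8}; col 1 has {2,3,4,5,6,7,8,9}; box has {2,4,6,8} → only 1 remains.
R6C2 = 9: row 6 has {1,2,4,6,7,8}; col 2 has {1,2,3,4,5,6,7,8}; box has {1,2,4,6,8} → only 9 remains.
R6C9 = 3: row 6 has {1,2,4,6,7,8,9}; col 9 has {2,4,5,6,7,8,9}; box has {2,4,5,6,7,8,9} → only 3 remains.
R7C3 = 4: row 7 has {1,2,3,5,6,7,9}; col 3 has {1,6,8,9}; box has {1,3,5,6,7,8,9} → only 4 remains.
R7C5 = 8: row 7 has {1,2,3,4,5,6,7,9}; col 5 has {1,2,3,6,7,9}; box has {1,2,3,5,6,7,9} → only 8 remains.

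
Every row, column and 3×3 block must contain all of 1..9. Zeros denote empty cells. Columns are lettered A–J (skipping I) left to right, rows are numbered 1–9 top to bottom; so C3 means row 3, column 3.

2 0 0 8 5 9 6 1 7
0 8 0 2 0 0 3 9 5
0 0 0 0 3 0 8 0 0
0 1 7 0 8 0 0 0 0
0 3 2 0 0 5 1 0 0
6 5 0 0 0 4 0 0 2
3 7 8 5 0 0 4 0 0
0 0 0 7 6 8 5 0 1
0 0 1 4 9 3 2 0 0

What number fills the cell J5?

B1 = 4: row 1 has {1,2,5,6,7,8,9}; col 2 has {1,3,5,7,8}; box has {2,8} → only 4 remains.
C1 = 3: row 1 has {1,2,4,5,6,7,8,9}; col 3 has {1,2,7,8}; box has {2,4,8} → only 3 remains.
C2 = 6: row 2 has {2,3,5,8,9}; col 3 has {1,2,3,7,8}; box has {2,3,4,8} → only 6 remains.
B3 = 9: row 3 has {3,8}; col 2 has {1,3,4,5,7,8}; box has {2,3,4,6,8} → only 9 remains.
C3 = 5: row 3 has {3,8,9}; col 3 has {1,2,3,6,7,8}; box has {2,3,4,6,8,9} → only 5 remains.
J3 = 4: row 3 has {3,5,8,9}; col 9 has {1,2,5,7}; box has {1,3,5,6,7,8,9} → only 4 remains.
G4 = 9: row 4 has {1,7,8}; col 7 has {1,2,3,4,5,6,8}; box has {1,2} → only 9 remains.
E5 = 7: row 5 has {1,2,3,5}; col 5 has {3,5,6,8,9}; box has {4,5,8} → only 7 remains.
C6 = 9: row 6 has {2,4,5,6}; col 3 has {1,2,3,5,6,7,8}; box has {1,2,3,5,6,7} → only 9 remains.
E6 = 1: row 6 has {2,4,5,6,9}; col 5 has {3,5,6,7,8,9}; box has {4,5,7,8} → only 1 remains.
G6 = 7: row 6 has {1,2,4,5,6,9}; col 7 has {1,2,3,4,5,6,8,9}; box has {1,2,9} → only 7 remains.
E7 = 2: row 7 has {3,4,5,7,8}; col 5 has {1,3,5,6,7,8,9}; box has {3,4,5,6,7,8,9} → only 2 remains.
F7 = 1: row 7 has {2,3,4,5,7,8}; col 6 has {3,4,5,8,9}; box has {2,3,4,5,6,7,8,9} → only 1 remains.
H7 = 6: row 7 has {1,2,3,4,5,7,8}; col 8 has {1,9}; box has {1,2,4,5} → only 6 remains.
J7 = 9: row 7 has {1,2,3,4,5,6,7,8}; col 9 has {1,2,4,5,7}; box has {1,2,4,5,6} → only 9 remains.
B8 = 2: row 8 has {1,5,6,7,8}; col 2 has {1,3,4,5,7,8,9}; box has {1,3,7,8} → only 2 remains.
C8 = 4: row 8 has {1,2,5,6,7,8}; col 3 has {1,2,3,5,6,7,8,9}; box has {1,2,3,7,8} → only 4 remains.
H8 = 3: row 8 has {1,2,4,5,6,7,8}; col 8 has {1,6,9}; box has {1,2,4,5,6,9} → only 3 remains.
A9 = 5: row 9 has {1,2,3,4,9}; col 1 has {2,3,6}; box has {1,2,3,4,7,8} → only 5 remains.
B9 = 6: row 9 has {1,2,3,4,5,9}; col 2 has {1,2,3,4,5,7,8,9}; box has {1,2,3,4,5,7,8} → only 6 remains.
J9 = 8: row 9 has {1,2,3,4,5,6,9}; col 9 has {1,2,4,5,7,9}; box has {1,2,3,4,5,6,9} → only 8 remains.
E2 = 4: row 2 has {2,3,5,6,8,9}; col 5 has {1,2,3,5,6,7,8,9}; box has {2,3,5,8,9} → only 4 remains.
F2 = 7: row 2 has {2,3,4,5,6,8,9}; col 6 has {1,3,4,5,8,9}; box has {2,3,4,5,8,9} → only 7 remains.
F3 = 6: row 3 has {3,4,5,8,9}; col 6 has {1,3,4,5,7,8,9}; box has {2,3,4,5,7,8,9} → only 6 remains.
H3 = 2: row 3 has {3,4,5,6,8,9}; col 8 has {1,3,6,9}; box has {1,3,4,5,6,7,8,9} → only 2 remains.
A4 = 4: row 4 has {1,7,8,9}; col 1 has {2,3,5,6}; box has {1,2,3,5,6,7,9} → only 4 remains.
F4 = 2: row 4 has {1,4,7,8,9}; col 6 has {1,3,4,5,6,7,8,9}; box has {1,4,5,7,8} → only 2 remains.
H4 = 5: row 4 has {1,2,4,7,8,9}; col 8 has {1,2,3,6,9}; box has {1,2,7,9} → only 5 remains.
A5 = 8: row 5 has {1,2,3,5,7}; col 1 has {2,3,4,5,6}; box has {1,2,3,4,5,6,7,9} → only 8 remains.
H5 = 4: row 5 has {1,2,3,5,7,8}; col 8 has {1,2,3,5,6,9}; box has {1,2,5,7,9} → only 4 remains.
J5 = 6: row 5 has {1,2,3,4,5,7,8}; col 9 has {1,2,4,5,7,8,9}; box has {1,2,4,5,7,9} → only 6 remains.

6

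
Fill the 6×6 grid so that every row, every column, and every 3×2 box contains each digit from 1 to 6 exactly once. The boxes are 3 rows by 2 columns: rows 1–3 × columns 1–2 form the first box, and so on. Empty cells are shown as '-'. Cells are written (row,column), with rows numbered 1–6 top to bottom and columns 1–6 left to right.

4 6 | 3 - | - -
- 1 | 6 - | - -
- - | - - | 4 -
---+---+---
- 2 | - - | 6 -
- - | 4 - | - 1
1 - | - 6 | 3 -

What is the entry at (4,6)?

4

(2,4) = 4 (hidden single in row 2).
(3,6) = 6 (hidden single in row 3).
(4,6) = 4: in row 4, 4 can only go here (every other open cell in that row sees a 4).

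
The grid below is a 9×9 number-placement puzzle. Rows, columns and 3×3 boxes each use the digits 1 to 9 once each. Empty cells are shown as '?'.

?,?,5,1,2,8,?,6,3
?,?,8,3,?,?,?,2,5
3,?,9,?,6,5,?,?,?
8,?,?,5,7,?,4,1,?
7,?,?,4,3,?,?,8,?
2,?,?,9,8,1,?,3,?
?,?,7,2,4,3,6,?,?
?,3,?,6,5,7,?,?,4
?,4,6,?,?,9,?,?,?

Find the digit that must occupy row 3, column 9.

row 1, column 1 = 4: row 1 has {1,2,3,5,6,8}; col 1 has {2,3,7,8}; box has {3,5,8,9} → only 4 remains.
row 1, column 2 = 7: row 1 has {1,2,3,4,5,6,8}; col 2 has {3,4}; box has {3,4,5,8,9} → only 7 remains.
row 1, column 7 = 9: row 1 has {1,2,3,4,5,6,7,8}; col 7 has {4,6}; box has {2,3,5,6} → only 9 remains.
row 2, column 5 = 9: row 2 has {2,3,5,8}; col 5 has {2,3,4,5,6,7,8}; box has {1,2,3,5,6,8} → only 9 remains.
row 2, column 6 = 4: row 2 has {2,3,5,8,9}; col 6 has {1,3,5,7,8,9}; box has {1,2,3,5,6,8,9} → only 4 remains.
row 3, column 4 = 7: row 3 has {3,5,6,9}; col 4 has {1,2,3,4,5,6,9}; box has {1,2,3,4,5,6,8,9} → only 7 remains.
row 3, column 8 = 4: row 3 has {3,5,6,7,9}; col 8 has {1,2,3,6,8}; box has {2,3,5,6,9} → only 4 remains.
row 4, column 3 = 3: row 4 has {1,4,5,7,8}; col 3 has {5,6,7,8,9}; box has {2,7,8} → only 3 remains.
row 5, column 3 = 1: row 5 has {3,4,7,8}; col 3 has {3,5,6,7,8,9}; box has {2,3,7,8} → only 1 remains.
row 6, column 3 = 4: row 6 has {1,2,3,8,9}; col 3 has {1,3,5,6,7,8,9}; box has {1,2,3,7,8} → only 4 remains.
row 8, column 3 = 2: row 8 has {3,4,5,6,7}; col 3 has {1,3,4,5,6,7,8,9}; box has {3,4,6,7} → only 2 remains.
row 8, column 8 = 9: row 8 has {2,3,4,5,6,7}; col 8 has {1,2,3,4,6,8}; box has {4,6} → only 9 remains.
row 9, column 4 = 8: row 9 has {4,6,9}; col 4 has {1,2,3,4,5,6,7,9}; box has {2,3,4,5,6,7,9} → only 8 remains.
row 9, column 5 = 1: row 9 has {4,6,8,9}; col 5 has {2,3,4,5,6,7,8,9}; box has {2,3,4,5,6,7,8,9} → only 1 remains.
row 7, column 8 = 5: row 7 has {2,3,4,6,7}; col 8 has {1,2,3,4,6,8,9}; box has {4,6,9} → only 5 remains.
row 8, column 1 = 1: row 8 has {2,3,4,5,6,7,9}; col 1 has {2,3,4,7,8}; box has {2,3,4,6,7} → only 1 remains.
row 8, column 7 = 8: row 8 has {1,2,3,4,5,6,7,9}; col 7 has {4,6,9}; box has {4,5,6,9} → only 8 remains.
row 9, column 1 = 5: row 9 has {1,4,6,8,9}; col 1 has {1,2,3,4,7,8}; box has {1,2,3,4,6,7} → only 5 remains.
row 9, column 8 = 7: row 9 has {1,4,5,6,8,9}; col 8 has {1,2,3,4,5,6,8,9}; box has {4,5,6,8,9} → only 7 remains.
row 9, column 9 = 2: row 9 has {1,4,5,6,7,8,9}; col 9 has {3,4,5}; box has {4,5,6,7,8,9} → only 2 remains.
row 2, column 1 = 6: row 2 has {2,3,4,5,8,9}; col 1 has {1,2,3,4,5,7,8}; box has {3,4,5,7,8,9} → only 6 remains.
row 2, column 2 = 1: row 2 has {2,3,4,5,6,8,9}; col 2 has {3,4,7}; box has {3,4,5,6,7,8,9} → only 1 remains.
row 2, column 7 = 7: row 2 has {1,2,3,4,5,6,8,9}; col 7 has {4,6,8,9}; box has {2,3,4,5,6,9} → only 7 remains.
row 3, column 2 = 2: row 3 has {3,4,5,6,7,9}; col 2 has {1,3,4,7}; box has {1,3,4,5,6,7,8,9} → only 2 remains.
row 3, column 7 = 1: row 3 has {2,3,4,5,6,7,9}; col 7 has {4,6,7,8,9}; box has {2,3,4,5,6,7,9} → only 1 remains.
row 3, column 9 = 8: row 3 has {1,2,3,4,5,6,7,9}; col 9 has {2,3,4,5}; box has {1,2,3,4,5,6,7,9} → only 8 remains.

8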